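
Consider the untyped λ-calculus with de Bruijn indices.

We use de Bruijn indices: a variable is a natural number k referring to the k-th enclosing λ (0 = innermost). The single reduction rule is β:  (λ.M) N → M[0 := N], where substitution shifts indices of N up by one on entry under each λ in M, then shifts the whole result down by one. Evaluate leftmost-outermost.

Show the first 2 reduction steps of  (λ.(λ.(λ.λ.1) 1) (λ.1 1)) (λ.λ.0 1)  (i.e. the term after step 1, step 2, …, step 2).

Answer: after 2 steps: (λ.λ.1) (λ.λ.0 1)

Derivation:
  start: (λ.(λ.(λ.λ.1) 1) (λ.1 1)) (λ.λ.0 1)
  →1  (λ.(λ.λ.1) (λ.λ.0 1)) (λ.(λ.λ.0 1) (λ.λ.0 1))
  →2  (λ.λ.1) (λ.λ.0 1)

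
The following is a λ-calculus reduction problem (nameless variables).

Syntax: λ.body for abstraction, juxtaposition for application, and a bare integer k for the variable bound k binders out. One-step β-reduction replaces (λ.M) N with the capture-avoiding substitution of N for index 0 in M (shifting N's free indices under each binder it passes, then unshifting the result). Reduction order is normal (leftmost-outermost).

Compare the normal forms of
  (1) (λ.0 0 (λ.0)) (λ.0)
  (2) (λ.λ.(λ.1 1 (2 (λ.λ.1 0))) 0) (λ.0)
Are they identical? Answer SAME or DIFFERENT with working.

Term A:
  start: (λ.0 0 (λ.0)) (λ.0)
  step 1: (λ.0) (λ.0) (λ.0)
  step 2: (λ.0) (λ.0)
  step 3: λ.0

Term B:
  start: (λ.λ.(λ.1 1 (2 (λ.λ.1 0))) 0) (λ.0)
  step 1: λ.(λ.1 1 ((λ.0) (λ.λ.1 0))) 0
  step 2: λ.0 0 ((λ.0) (λ.λ.1 0))
  step 3: λ.0 0 (λ.λ.1 0)

Answer: DIFFERENT — A ⇓ λ.0, B ⇓ λ.0 0 (λ.λ.1 0)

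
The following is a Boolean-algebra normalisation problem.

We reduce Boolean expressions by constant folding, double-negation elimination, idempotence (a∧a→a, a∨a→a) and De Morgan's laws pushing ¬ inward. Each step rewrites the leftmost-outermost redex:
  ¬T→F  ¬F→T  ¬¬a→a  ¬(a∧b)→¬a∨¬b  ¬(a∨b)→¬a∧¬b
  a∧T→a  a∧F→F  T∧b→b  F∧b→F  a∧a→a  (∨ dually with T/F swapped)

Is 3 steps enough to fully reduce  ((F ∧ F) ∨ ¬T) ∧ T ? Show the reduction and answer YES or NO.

Answer: NO — after 3 steps the term is ¬T, not yet normal

Reduction:
  start: ((F ∧ F) ∨ ¬T) ∧ T
  step 1: (F ∧ F) ∨ ¬T
  step 2: F ∨ ¬T
  step 3: ¬T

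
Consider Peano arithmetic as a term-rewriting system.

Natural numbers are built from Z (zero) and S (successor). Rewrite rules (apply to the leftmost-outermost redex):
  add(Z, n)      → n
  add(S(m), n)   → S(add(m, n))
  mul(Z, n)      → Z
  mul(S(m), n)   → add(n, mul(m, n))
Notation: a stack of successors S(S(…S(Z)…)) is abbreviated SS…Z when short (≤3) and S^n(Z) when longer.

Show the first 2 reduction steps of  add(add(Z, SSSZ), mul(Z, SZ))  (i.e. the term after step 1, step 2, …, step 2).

Answer: after 2 steps: S(add(SSZ, mul(Z, SZ)))

Working:
  start: add(add(Z, SSSZ), mul(Z, SZ))
  [1] add(SSSZ, mul(Z, SZ))
  [2] S(add(SSZ, mul(Z, SZ)))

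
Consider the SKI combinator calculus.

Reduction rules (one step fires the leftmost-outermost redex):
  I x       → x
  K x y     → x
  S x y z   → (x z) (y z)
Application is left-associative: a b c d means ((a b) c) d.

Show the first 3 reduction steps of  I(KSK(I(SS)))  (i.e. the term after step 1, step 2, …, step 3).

Answer: after 3 steps: S(SS)

Derivation:
  start: I(KSK(I(SS)))
  →1  KSK(I(SS))
  →2  S(I(SS))
  →3  S(SS)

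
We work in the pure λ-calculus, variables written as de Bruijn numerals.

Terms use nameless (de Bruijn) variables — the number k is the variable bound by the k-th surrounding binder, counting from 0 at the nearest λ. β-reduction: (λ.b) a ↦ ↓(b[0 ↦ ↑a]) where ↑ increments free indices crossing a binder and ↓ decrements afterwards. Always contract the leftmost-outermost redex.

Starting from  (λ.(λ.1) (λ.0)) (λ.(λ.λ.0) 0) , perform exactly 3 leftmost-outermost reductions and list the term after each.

Answer: after 3 steps: λ.λ.0

Reduction:
  start: (λ.(λ.1) (λ.0)) (λ.(λ.λ.0) 0)
  [1] (λ.λ.(λ.λ.0) 0) (λ.0)
  [2] λ.(λ.λ.0) 0
  [3] λ.λ.0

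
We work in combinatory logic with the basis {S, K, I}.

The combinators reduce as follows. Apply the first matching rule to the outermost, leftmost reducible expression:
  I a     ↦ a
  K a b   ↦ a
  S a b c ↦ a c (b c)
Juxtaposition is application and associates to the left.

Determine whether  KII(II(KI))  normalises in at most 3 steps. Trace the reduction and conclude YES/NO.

Answer: NO — after 3 steps the term is I(KI), not yet normal

Working:
  start: KII(II(KI))
  step 1: I(II(KI))
  step 2: II(KI)
  step 3: I(KI)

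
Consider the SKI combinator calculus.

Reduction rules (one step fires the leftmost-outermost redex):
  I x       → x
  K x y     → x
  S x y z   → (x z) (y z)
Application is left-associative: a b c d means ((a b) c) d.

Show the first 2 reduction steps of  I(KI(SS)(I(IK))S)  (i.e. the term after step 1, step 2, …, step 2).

  start: I(KI(SS)(I(IK))S)
  →1  KI(SS)(I(IK))S
  →2  I(I(IK))S

Answer: after 2 steps: I(I(IK))S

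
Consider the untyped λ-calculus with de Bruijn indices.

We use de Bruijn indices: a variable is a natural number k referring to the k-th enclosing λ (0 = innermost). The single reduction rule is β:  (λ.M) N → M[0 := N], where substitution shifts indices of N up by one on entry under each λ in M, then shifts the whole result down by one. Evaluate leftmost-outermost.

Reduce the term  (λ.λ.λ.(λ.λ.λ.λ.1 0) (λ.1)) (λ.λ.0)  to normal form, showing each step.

  start: (λ.λ.λ.(λ.λ.λ.λ.1 0) (λ.1)) (λ.λ.0)
  step 1: λ.λ.(λ.λ.λ.λ.1 0) (λ.1)
  step 2: λ.λ.λ.λ.λ.1 0

Answer: normal form = λ.λ.λ.λ.λ.1 0  (in 2 steps)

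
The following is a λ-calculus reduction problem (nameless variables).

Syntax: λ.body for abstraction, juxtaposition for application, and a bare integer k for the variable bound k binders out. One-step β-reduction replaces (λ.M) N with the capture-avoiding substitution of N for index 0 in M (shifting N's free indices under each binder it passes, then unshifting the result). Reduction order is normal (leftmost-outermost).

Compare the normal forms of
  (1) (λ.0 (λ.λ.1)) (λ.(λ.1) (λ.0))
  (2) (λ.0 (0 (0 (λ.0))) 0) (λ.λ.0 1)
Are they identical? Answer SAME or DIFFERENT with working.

Term A:
  start: (λ.0 (λ.λ.1)) (λ.(λ.1) (λ.0))
  [1] (λ.(λ.1) (λ.0)) (λ.λ.1)
  [2] (λ.λ.λ.1) (λ.0)
  [3] λ.λ.1

Term B:
  start: (λ.0 (0 (0 (λ.0))) 0) (λ.λ.0 1)
  [1] (λ.λ.0 1) ((λ.λ.0 1) ((λ.λ.0 1) (λ.0))) (λ.λ.0 1)
  [2] (λ.0 ((λ.λ.0 1) ((λ.λ.0 1) (λ.0)))) (λ.λ.0 1)
  [3] (λ.λ.0 1) ((λ.λ.0 1) ((λ.λ.0 1) (λ.0)))
  [4] λ.0 ((λ.λ.0 1) ((λ.λ.0 1) (λ.0)))
  [5] λ.0 (λ.0 ((λ.λ.0 1) (λ.0)))
  [6] λ.0 (λ.0 (λ.0 (λ.0)))

Answer: DIFFERENT — A ⇓ λ.λ.1, B ⇓ λ.0 (λ.0 (λ.0 (λ.0)))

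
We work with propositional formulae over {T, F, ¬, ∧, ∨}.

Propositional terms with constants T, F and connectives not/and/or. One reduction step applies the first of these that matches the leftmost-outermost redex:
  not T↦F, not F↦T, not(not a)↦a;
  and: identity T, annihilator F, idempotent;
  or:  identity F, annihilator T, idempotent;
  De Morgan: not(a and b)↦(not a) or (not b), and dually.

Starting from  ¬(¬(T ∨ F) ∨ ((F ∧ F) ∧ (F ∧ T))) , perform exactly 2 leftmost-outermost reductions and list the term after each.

  start: ¬(¬(T ∨ F) ∨ ((F ∧ F) ∧ (F ∧ T)))
  [1] ¬¬(T ∨ F) ∧ ¬((F ∧ F) ∧ (F ∧ T))
  [2] (T ∨ F) ∧ ¬((F ∧ F) ∧ (F ∧ T))

Answer: after 2 steps: (T ∨ F) ∧ ¬((F ∧ F) ∧ (F ∧ T))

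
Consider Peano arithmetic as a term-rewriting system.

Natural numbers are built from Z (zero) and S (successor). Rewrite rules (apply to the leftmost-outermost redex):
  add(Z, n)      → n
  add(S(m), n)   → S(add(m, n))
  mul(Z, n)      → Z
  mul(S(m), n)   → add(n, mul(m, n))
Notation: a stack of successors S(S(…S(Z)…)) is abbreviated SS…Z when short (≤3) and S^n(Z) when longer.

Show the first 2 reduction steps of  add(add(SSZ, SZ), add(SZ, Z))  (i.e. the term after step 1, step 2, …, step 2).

  start: add(add(SSZ, SZ), add(SZ, Z))
  step 1: add(S(add(SZ, SZ)), add(SZ, Z))
  step 2: S(add(add(SZ, SZ), add(SZ, Z)))

Answer: after 2 steps: S(add(add(SZ, SZ), add(SZ, Z)))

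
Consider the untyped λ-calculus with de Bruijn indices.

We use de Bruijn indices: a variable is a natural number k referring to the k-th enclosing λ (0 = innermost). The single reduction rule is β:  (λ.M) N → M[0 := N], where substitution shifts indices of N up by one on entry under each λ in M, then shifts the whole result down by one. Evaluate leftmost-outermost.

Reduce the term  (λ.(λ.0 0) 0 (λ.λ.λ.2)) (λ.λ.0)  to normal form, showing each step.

  start: (λ.(λ.0 0) 0 (λ.λ.λ.2)) (λ.λ.0)
  [1] (λ.0 0) (λ.λ.0) (λ.λ.λ.2)
  [2] (λ.λ.0) (λ.λ.0) (λ.λ.λ.2)
  [3] (λ.0) (λ.λ.λ.2)
  [4] λ.λ.λ.2

Answer: normal form = λ.λ.λ.2  (in 4 steps)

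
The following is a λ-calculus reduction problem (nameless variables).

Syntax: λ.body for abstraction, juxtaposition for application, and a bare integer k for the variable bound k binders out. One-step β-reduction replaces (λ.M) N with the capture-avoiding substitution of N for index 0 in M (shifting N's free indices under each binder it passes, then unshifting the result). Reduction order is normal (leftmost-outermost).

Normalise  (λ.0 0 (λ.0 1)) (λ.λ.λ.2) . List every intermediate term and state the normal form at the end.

Answer: normal form = λ.λ.λ.λ.2  (in 3 steps)

Reduction:
  start: (λ.0 0 (λ.0 1)) (λ.λ.λ.2)
  step 1: (λ.λ.λ.2) (λ.λ.λ.2) (λ.0 (λ.λ.λ.2))
  step 2: (λ.λ.λ.λ.λ.2) (λ.0 (λ.λ.λ.2))
  step 3: λ.λ.λ.λ.2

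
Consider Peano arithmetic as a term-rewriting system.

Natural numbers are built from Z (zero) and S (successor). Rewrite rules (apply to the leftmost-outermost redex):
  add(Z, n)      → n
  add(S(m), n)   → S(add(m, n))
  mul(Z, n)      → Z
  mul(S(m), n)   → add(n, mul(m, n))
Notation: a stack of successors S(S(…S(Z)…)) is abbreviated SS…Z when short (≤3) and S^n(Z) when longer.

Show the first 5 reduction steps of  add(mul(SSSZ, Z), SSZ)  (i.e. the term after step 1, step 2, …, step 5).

Answer: after 5 steps: add(add(Z, mul(Z, Z)), SSZ)

Working:
  start: add(mul(SSSZ, Z), SSZ)
  →1  add(add(Z, mul(SSZ, Z)), SSZ)
  →2  add(mul(SSZ, Z), SSZ)
  →3  add(add(Z, mul(SZ, Z)), SSZ)
  →4  add(mul(SZ, Z), SSZ)
  →5  add(add(Z, mul(Z, Z)), SSZ)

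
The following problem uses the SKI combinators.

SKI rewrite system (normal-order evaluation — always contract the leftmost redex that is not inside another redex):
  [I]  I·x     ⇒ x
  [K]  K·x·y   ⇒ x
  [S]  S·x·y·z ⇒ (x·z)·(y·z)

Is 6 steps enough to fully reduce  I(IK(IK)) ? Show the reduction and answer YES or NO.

Answer: YES — reaches normal form KK in 3 ≤ 6 steps

Derivation:
  start: I(IK(IK))
  [1] IK(IK)
  [2] K(IK)
  [3] KK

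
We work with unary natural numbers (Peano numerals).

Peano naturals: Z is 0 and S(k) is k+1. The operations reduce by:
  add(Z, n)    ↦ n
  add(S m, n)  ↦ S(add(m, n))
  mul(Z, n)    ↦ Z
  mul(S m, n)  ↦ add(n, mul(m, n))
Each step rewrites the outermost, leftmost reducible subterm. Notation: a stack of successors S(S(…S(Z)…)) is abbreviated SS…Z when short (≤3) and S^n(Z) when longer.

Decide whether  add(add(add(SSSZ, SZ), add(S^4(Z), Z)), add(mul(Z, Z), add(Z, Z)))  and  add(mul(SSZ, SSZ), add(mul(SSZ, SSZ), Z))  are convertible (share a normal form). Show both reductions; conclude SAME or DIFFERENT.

Term A:
  start: add(add(add(SSSZ, SZ), add(S^4(Z), Z)), add(mul(Z, Z), add(Z, Z)))
  step 1: add(add(S(add(SSZ, SZ)), add(S^4(Z), Z)), add(mul(Z, Z), add(Z, Z)))
  step 2: add(S(add(add(SSZ, SZ), add(S^4(Z), Z))), add(mul(Z, Z), add(Z, Z)))
  step 3: S(add(add(add(SSZ, SZ), add(S^4(Z), Z)), add(mul(Z, Z), add(Z, Z))))
  step 4: S(add(add(S(add(SZ, SZ)), add(S^4(Z), Z)), add(mul(Z, Z), add(Z, Z))))
  step 5: S(add(S(add(add(SZ, SZ), add(S^4(Z), Z))), add(mul(Z, Z), add(Z, Z))))
  step 6: S(S(add(add(add(SZ, SZ), add(S^4(Z), Z)), add(mul(Z, Z), add(Z, Z)))))
  step 7: S(S(add(add(S(add(Z, SZ)), add(S^4(Z), Z)), add(mul(Z, Z), add(Z, Z)))))
  step 8: S(S(add(S(add(add(Z, SZ), add(S^4(Z), Z))), add(mul(Z, Z), add(Z, Z)))))
  step 9: S(S(S(add(add(add(Z, SZ), add(S^4(Z), Z)), add(mul(Z, Z), add(Z, Z))))))
  step 10: S(S(S(add(add(SZ, add(S^4(Z), Z)), add(mul(Z, Z), add(Z, Z))))))
  step 11: S(S(S(add(S(add(Z, add(S^4(Z), Z))), add(mul(Z, Z), add(Z, Z))))))
  step 12: S(S(S(S(add(add(Z, add(S^4(Z), Z)), add(mul(Z, Z), add(Z, Z)))))))
  step 13: S(S(S(S(add(add(S^4(Z), Z), add(mul(Z, Z), add(Z, Z)))))))
  step 14: S(S(S(S(add(S(add(SSSZ, Z)), add(mul(Z, Z), add(Z, Z)))))))
  step 15: S(S(S(S(S(add(add(SSSZ, Z), add(mul(Z, Z), add(Z, Z))))))))
  step 16: S(S(S(S(S(add(S(add(SSZ, Z)), add(mul(Z, Z), add(Z, Z))))))))
  step 17: S(S(S(S(S(S(add(add(SSZ, Z), add(mul(Z, Z), add(Z, Z)))))))))
  step 18: S(S(S(S(S(S(add(S(add(SZ, Z)), add(mul(Z, Z), add(Z, Z)))))))))
  step 19: S(S(S(S(S(S(S(add(add(SZ, Z), add(mul(Z, Z), add(Z, Z))))))))))
  step 20: S(S(S(S(S(S(S(add(S(add(Z, Z)), add(mul(Z, Z), add(Z, Z))))))))))
  step 21: S(S(S(S(S(S(S(S(add(add(Z, Z), add(mul(Z, Z), add(Z, Z)))))))))))
  step 22: S(S(S(S(S(S(S(S(add(Z, add(mul(Z, Z), add(Z, Z)))))))))))
  step 23: S(S(S(S(S(S(S(S(add(mul(Z, Z), add(Z, Z))))))))))
  step 24: S(S(S(S(S(S(S(S(add(Z, add(Z, Z))))))))))
  step 25: S(S(S(S(S(S(S(S(add(Z, Z)))))))))
  step 26: S^8(Z)

Term B:
  start: add(mul(SSZ, SSZ), add(mul(SSZ, SSZ), Z))
  step 1: add(add(SSZ, mul(SZ, SSZ)), add(mul(SSZ, SSZ), Z))
  step 2: add(S(add(SZ, mul(SZ, SSZ))), add(mul(SSZ, SSZ), Z))
  step 3: S(add(add(SZ, mul(SZ, SSZ)), add(mul(SSZ, SSZ), Z)))
  step 4: S(add(S(add(Z, mul(SZ, SSZ))), add(mul(SSZ, SSZ), Z)))
  step 5: S(S(add(add(Z, mul(SZ, SSZ)), add(mul(SSZ, SSZ), Z))))
  step 6: S(S(add(mul(SZ, SSZ), add(mul(SSZ, SSZ), Z))))
  step 7: S(S(add(add(SSZ, mul(Z, SSZ)), add(mul(SSZ, SSZ), Z))))
  step 8: S(S(add(S(add(SZ, mul(Z, SSZ))), add(mul(SSZ, SSZ), Z))))
  step 9: S(S(S(add(add(SZ, mul(Z, SSZ)), add(mul(SSZ, SSZ), Z)))))
  step 10: S(S(S(add(S(add(Z, mul(Z, SSZ))), add(mul(SSZ, SSZ), Z)))))
  step 11: S(S(S(S(add(add(Z, mul(Z, SSZ)), add(mul(SSZ, SSZ), Z))))))
  step 12: S(S(S(S(add(mul(Z, SSZ), add(mul(SSZ, SSZ), Z))))))
  step 13: S(S(S(S(add(Z, add(mul(SSZ, SSZ), Z))))))
  step 14: S(S(S(S(add(mul(SSZ, SSZ), Z)))))
  step 15: S(S(S(S(add(add(SSZ, mul(SZ, SSZ)), Z)))))
  step 16: S(S(S(S(add(S(add(SZ, mul(SZ, SSZ))), Z)))))
  step 17: S(S(S(S(S(add(add(SZ, mul(SZ, SSZ)), Z))))))
  step 18: S(S(S(S(S(add(S(add(Z, mul(SZ, SSZ))), Z))))))
  step 19: S(S(S(S(S(S(add(add(Z, mul(SZ, SSZ)), Z)))))))
  step 20: S(S(S(S(S(S(add(mul(SZ, SSZ), Z)))))))
  step 21: S(S(S(S(S(S(add(add(SSZ, mul(Z, SSZ)), Z)))))))
  step 22: S(S(S(S(S(S(add(S(add(SZ, mul(Z, SSZ))), Z)))))))
  step 23: S(S(S(S(S(S(S(add(add(SZ, mul(Z, SSZ)), Z))))))))
  step 24: S(S(S(S(S(S(S(add(S(add(Z, mul(Z, SSZ))), Z))))))))
  step 25: S(S(S(S(S(S(S(S(add(add(Z, mul(Z, SSZ)), Z)))))))))
  step 26: S(S(S(S(S(S(S(S(add(mul(Z, SSZ), Z)))))))))
  step 27: S(S(S(S(S(S(S(S(add(Z, Z)))))))))
  step 28: S^8(Z)

Answer: SAME — A ⇓ S^8(Z), B ⇓ S^8(Z)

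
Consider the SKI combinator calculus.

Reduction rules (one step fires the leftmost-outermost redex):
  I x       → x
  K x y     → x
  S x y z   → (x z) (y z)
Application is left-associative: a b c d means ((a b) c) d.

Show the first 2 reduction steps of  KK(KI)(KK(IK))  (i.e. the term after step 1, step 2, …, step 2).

Answer: after 2 steps: KK

Derivation:
  start: KK(KI)(KK(IK))
  [1] K(KK(IK))
  [2] KK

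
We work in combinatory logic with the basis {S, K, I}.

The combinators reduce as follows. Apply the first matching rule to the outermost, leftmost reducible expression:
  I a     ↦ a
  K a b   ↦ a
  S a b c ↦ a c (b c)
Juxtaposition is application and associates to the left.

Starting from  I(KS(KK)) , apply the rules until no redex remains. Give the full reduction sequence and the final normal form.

  start: I(KS(KK))
  [1] KS(KK)
  [2] S

Answer: normal form = S  (in 2 steps)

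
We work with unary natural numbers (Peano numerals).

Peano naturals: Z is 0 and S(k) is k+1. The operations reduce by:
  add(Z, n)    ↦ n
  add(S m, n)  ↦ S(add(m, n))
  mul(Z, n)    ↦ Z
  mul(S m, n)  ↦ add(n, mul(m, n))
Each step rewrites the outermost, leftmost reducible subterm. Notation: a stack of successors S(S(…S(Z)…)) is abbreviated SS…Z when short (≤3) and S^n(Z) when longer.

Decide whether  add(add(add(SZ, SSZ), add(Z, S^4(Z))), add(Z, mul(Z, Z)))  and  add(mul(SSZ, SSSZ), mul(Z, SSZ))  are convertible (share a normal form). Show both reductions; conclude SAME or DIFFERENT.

Answer: DIFFERENT — A ⇓ S^7(Z), B ⇓ S^6(Z)

Reduction:
Term A:
  start: add(add(add(SZ, SSZ), add(Z, S^4(Z))), add(Z, mul(Z, Z)))
  →1  add(add(S(add(Z, SSZ)), add(Z, S^4(Z))), add(Z, mul(Z, Z)))
  →2  add(S(add(add(Z, SSZ), add(Z, S^4(Z)))), add(Z, mul(Z, Z)))
  →3  S(add(add(add(Z, SSZ), add(Z, S^4(Z))), add(Z, mul(Z, Z))))
  →4  S(add(add(SSZ, add(Z, S^4(Z))), add(Z, mul(Z, Z))))
  →5  S(add(S(add(SZ, add(Z, S^4(Z)))), add(Z, mul(Z, Z))))
  →6  S(S(add(add(SZ, add(Z, S^4(Z))), add(Z, mul(Z, Z)))))
  →7  S(S(add(S(add(Z, add(Z, S^4(Z)))), add(Z, mul(Z, Z)))))
  →8  S(S(S(add(add(Z, add(Z, S^4(Z))), add(Z, mul(Z, Z))))))
  →9  S(S(S(add(add(Z, S^4(Z)), add(Z, mul(Z, Z))))))
  →10  S(S(S(add(S^4(Z), add(Z, mul(Z, Z))))))
  →11  S(S(S(S(add(SSSZ, add(Z, mul(Z, Z)))))))
  →12  S(S(S(S(S(add(SSZ, add(Z, mul(Z, Z))))))))
  →13  S(S(S(S(S(S(add(SZ, add(Z, mul(Z, Z)))))))))
  →14  S(S(S(S(S(S(S(add(Z, add(Z, mul(Z, Z))))))))))
  →15  S(S(S(S(S(S(S(add(Z, mul(Z, Z)))))))))
  →16  S(S(S(S(S(S(S(mul(Z, Z))))))))
  →17  S^7(Z)

Term B:
  start: add(mul(SSZ, SSSZ), mul(Z, SSZ))
  →1  add(add(SSSZ, mul(SZ, SSSZ)), mul(Z, SSZ))
  →2  add(S(add(SSZ, mul(SZ, SSSZ))), mul(Z, SSZ))
  →3  S(add(add(SSZ, mul(SZ, SSSZ)), mul(Z, SSZ)))
  →4  S(add(S(add(SZ, mul(SZ, SSSZ))), mul(Z, SSZ)))
  →5  S(S(add(add(SZ, mul(SZ, SSSZ)), mul(Z, SSZ))))
  →6  S(S(add(S(add(Z, mul(SZ, SSSZ))), mul(Z, SSZ))))
  →7  S(S(S(add(add(Z, mul(SZ, SSSZ)), mul(Z, SSZ)))))
  →8  S(S(S(add(mul(SZ, SSSZ), mul(Z, SSZ)))))
  →9  S(S(S(add(add(SSSZ, mul(Z, SSSZ)), mul(Z, SSZ)))))
  →10  S(S(S(add(S(add(SSZ, mul(Z, SSSZ))), mul(Z, SSZ)))))
  →11  S(S(S(S(add(add(SSZ, mul(Z, SSSZ)), mul(Z, SSZ))))))
  →12  S(S(S(S(add(S(add(SZ, mul(Z, SSSZ))), mul(Z, SSZ))))))
  →13  S(S(S(S(S(add(add(SZ, mul(Z, SSSZ)), mul(Z, SSZ)))))))
  →14  S(S(S(S(S(add(S(add(Z, mul(Z, SSSZ))), mul(Z, SSZ)))))))
  →15  S(S(S(S(S(S(add(add(Z, mul(Z, SSSZ)), mul(Z, SSZ))))))))
  →16  S(S(S(S(S(S(add(mul(Z, SSSZ), mul(Z, SSZ))))))))
  →17  S(S(S(S(S(S(add(Z, mul(Z, SSZ))))))))
  →18  S(S(S(S(S(S(mul(Z, SSZ)))))))
  →19  S^6(Z)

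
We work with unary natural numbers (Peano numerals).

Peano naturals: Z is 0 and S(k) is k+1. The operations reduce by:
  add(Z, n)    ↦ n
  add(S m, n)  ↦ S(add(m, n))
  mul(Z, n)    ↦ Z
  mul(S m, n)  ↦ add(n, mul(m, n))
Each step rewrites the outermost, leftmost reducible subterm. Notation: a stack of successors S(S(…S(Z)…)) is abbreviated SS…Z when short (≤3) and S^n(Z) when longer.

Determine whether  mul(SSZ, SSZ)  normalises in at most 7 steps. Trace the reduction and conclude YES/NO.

  start: mul(SSZ, SSZ)
  →1  add(SSZ, mul(SZ, SSZ))
  →2  S(add(SZ, mul(SZ, SSZ)))
  →3  S(S(add(Z, mul(SZ, SSZ))))
  →4  S(S(mul(SZ, SSZ)))
  →5  S(S(add(SSZ, mul(Z, SSZ))))
  →6  S(S(S(add(SZ, mul(Z, SSZ)))))
  →7  S(S(S(S(add(Z, mul(Z, SSZ))))))

Answer: NO — after 7 steps the term is S(S(S(S(add(Z, mul(Z, SSZ)))))), not yet normal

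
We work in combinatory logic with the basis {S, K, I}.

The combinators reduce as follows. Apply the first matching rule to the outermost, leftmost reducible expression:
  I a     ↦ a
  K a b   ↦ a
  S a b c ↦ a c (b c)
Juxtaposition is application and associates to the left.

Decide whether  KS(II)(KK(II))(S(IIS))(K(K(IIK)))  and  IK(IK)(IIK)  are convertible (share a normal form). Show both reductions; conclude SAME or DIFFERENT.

Term A:
  start: KS(II)(KK(II))(S(IIS))(K(K(IIK)))
  →1  S(KK(II))(S(IIS))(K(K(IIK)))
  →2  KK(II)(K(K(IIK)))(S(IIS)(K(K(IIK))))
  →3  K(K(K(IIK)))(S(IIS)(K(K(IIK))))
  →4  K(K(IIK))
  →5  K(K(IK))
  →6  K(KK)

Term B:
  start: IK(IK)(IIK)
  →1  K(IK)(IIK)
  →2  IK
  →3  K

Answer: DIFFERENT — A ⇓ K(KK), B ⇓ K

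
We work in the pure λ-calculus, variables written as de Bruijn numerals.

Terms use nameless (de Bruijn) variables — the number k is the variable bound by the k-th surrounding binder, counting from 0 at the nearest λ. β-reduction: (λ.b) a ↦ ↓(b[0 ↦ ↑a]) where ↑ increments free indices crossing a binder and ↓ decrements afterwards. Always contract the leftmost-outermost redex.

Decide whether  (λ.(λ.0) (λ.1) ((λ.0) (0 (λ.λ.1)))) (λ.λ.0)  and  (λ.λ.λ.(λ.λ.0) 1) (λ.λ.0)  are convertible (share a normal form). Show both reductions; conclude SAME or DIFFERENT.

Answer: DIFFERENT — A ⇓ λ.λ.0, B ⇓ λ.λ.λ.0

Reduction:
Term A:
  start: (λ.(λ.0) (λ.1) ((λ.0) (0 (λ.λ.1)))) (λ.λ.0)
  →1  (λ.0) (λ.λ.λ.0) ((λ.0) ((λ.λ.0) (λ.λ.1)))
  →2  (λ.λ.λ.0) ((λ.0) ((λ.λ.0) (λ.λ.1)))
  →3  λ.λ.0

Term B:
  start: (λ.λ.λ.(λ.λ.0) 1) (λ.λ.0)
  →1  λ.λ.(λ.λ.0) 1
  →2  λ.λ.λ.0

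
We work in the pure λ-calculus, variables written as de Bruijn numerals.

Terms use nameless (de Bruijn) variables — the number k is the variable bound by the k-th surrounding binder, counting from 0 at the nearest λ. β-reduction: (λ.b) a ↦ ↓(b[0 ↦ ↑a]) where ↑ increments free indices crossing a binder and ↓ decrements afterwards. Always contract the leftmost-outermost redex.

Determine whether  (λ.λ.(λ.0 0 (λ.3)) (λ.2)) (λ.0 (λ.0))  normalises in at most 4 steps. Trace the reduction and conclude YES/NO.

  start: (λ.λ.(λ.0 0 (λ.3)) (λ.2)) (λ.0 (λ.0))
  →1  λ.(λ.0 0 (λ.λ.0 (λ.0))) (λ.λ.0 (λ.0))
  →2  λ.(λ.λ.0 (λ.0)) (λ.λ.0 (λ.0)) (λ.λ.0 (λ.0))
  →3  λ.(λ.0 (λ.0)) (λ.λ.0 (λ.0))
  →4  λ.(λ.λ.0 (λ.0)) (λ.0)

Answer: NO — after 4 steps the term is λ.(λ.λ.0 (λ.0)) (λ.0), not yet normal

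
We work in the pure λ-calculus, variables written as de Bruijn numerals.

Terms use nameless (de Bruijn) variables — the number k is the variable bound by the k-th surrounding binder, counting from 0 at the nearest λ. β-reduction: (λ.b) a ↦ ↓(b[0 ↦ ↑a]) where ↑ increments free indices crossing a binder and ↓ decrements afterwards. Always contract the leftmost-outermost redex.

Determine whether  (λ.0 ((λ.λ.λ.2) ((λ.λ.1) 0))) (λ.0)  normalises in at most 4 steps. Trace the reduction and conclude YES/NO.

Answer: YES — reaches normal form λ.λ.λ.λ.0 in 4 ≤ 4 steps

Derivation:
  start: (λ.0 ((λ.λ.λ.2) ((λ.λ.1) 0))) (λ.0)
  →1  (λ.0) ((λ.λ.λ.2) ((λ.λ.1) (λ.0)))
  →2  (λ.λ.λ.2) ((λ.λ.1) (λ.0))
  →3  λ.λ.(λ.λ.1) (λ.0)
  →4  λ.λ.λ.λ.0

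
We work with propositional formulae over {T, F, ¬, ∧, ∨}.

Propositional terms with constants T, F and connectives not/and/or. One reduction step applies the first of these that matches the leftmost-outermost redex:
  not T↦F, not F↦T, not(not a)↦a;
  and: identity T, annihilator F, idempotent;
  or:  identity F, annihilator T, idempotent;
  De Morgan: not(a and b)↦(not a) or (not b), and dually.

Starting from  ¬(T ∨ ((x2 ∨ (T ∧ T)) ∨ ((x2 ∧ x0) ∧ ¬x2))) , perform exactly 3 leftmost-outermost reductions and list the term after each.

Answer: after 3 steps: F

Derivation:
  start: ¬(T ∨ ((x2 ∨ (T ∧ T)) ∨ ((x2 ∧ x0) ∧ ¬x2)))
  step 1: ¬T ∧ ¬((x2 ∨ (T ∧ T)) ∨ ((x2 ∧ x0) ∧ ¬x2))
  step 2: F ∧ ¬((x2 ∨ (T ∧ T)) ∨ ((x2 ∧ x0) ∧ ¬x2))
  step 3: F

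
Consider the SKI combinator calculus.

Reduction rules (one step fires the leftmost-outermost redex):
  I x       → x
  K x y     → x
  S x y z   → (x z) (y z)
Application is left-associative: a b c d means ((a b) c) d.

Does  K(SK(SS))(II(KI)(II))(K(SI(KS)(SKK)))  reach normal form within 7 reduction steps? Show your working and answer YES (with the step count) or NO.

  start: K(SK(SS))(II(KI)(II))(K(SI(KS)(SKK)))
  [1] SK(SS)(K(SI(KS)(SKK)))
  [2] K(K(SI(KS)(SKK)))(SS(K(SI(KS)(SKK))))
  [3] K(SI(KS)(SKK))
  [4] K(I(SKK)(KS(SKK)))
  [5] K(SKK(KS(SKK)))
  [6] K(K(KS(SKK))(K(KS(SKK))))
  [7] K(KS(SKK))

Answer: NO — after 7 steps the term is K(KS(SKK)), not yet normal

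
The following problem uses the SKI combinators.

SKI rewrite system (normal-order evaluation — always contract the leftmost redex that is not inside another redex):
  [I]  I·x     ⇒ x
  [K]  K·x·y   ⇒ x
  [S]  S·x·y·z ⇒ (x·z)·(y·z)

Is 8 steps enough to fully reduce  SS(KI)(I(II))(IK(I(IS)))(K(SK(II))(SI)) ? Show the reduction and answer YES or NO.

Answer: NO — after 8 steps the term is IS(K(SK(II))(SI)), not yet normal

Derivation:
  start: SS(KI)(I(II))(IK(I(IS)))(K(SK(II))(SI))
  step 1: S(I(II))(KI(I(II)))(IK(I(IS)))(K(SK(II))(SI))
  step 2: I(II)(IK(I(IS)))(KI(I(II))(IK(I(IS))))(K(SK(II))(SI))
  step 3: II(IK(I(IS)))(KI(I(II))(IK(I(IS))))(K(SK(II))(SI))
  step 4: I(IK(I(IS)))(KI(I(II))(IK(I(IS))))(K(SK(II))(SI))
  step 5: IK(I(IS))(KI(I(II))(IK(I(IS))))(K(SK(II))(SI))
  step 6: K(I(IS))(KI(I(II))(IK(I(IS))))(K(SK(II))(SI))
  step 7: I(IS)(K(SK(II))(SI))
  step 8: IS(K(SK(II))(SI))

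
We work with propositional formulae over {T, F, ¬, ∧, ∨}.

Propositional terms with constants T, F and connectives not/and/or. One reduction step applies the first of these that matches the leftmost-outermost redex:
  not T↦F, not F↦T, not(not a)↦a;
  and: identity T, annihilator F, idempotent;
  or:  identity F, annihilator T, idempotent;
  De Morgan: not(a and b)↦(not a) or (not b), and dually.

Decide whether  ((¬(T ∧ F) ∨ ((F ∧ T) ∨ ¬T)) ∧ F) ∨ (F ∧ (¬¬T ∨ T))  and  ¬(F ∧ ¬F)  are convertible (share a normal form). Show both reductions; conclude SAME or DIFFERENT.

Answer: DIFFERENT — A ⇓ F, B ⇓ T

Derivation:
Term A:
  start: ((¬(T ∧ F) ∨ ((F ∧ T) ∨ ¬T)) ∧ F) ∨ (F ∧ (¬¬T ∨ T))
  →1  F ∨ (F ∧ (¬¬T ∨ T))
  →2  F ∧ (¬¬T ∨ T)
  →3  F

Term B:
  start: ¬(F ∧ ¬F)
  →1  ¬F ∨ ¬¬F
  →2  T ∨ ¬¬F
  →3  T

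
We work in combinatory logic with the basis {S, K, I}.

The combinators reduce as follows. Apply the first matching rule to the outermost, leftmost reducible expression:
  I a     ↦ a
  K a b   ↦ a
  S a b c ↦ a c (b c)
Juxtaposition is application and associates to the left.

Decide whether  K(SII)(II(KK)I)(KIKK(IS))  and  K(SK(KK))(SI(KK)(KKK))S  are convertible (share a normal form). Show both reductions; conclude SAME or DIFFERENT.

Term A:
  start: K(SII)(II(KK)I)(KIKK(IS))
  step 1: SII(KIKK(IS))
  step 2: I(KIKK(IS))(I(KIKK(IS)))
  step 3: KIKK(IS)(I(KIKK(IS)))
  step 4: IK(IS)(I(KIKK(IS)))
  step 5: K(IS)(I(KIKK(IS)))
  step 6: IS
  step 7: S

Term B:
  start: K(SK(KK))(SI(KK)(KKK))S
  step 1: SK(KK)S
  step 2: KS(KKS)
  step 3: S

Answer: SAME — A ⇓ S, B ⇓ S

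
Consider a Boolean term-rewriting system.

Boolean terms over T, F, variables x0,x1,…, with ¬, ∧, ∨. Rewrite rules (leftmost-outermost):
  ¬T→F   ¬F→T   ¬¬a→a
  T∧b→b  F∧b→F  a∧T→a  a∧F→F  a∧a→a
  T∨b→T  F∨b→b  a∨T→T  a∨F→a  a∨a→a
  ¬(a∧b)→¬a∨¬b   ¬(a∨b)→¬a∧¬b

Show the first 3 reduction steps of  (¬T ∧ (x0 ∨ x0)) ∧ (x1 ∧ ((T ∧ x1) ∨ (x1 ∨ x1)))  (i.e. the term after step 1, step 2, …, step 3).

  start: (¬T ∧ (x0 ∨ x0)) ∧ (x1 ∧ ((T ∧ x1) ∨ (x1 ∨ x1)))
  step 1: (F ∧ (x0 ∨ x0)) ∧ (x1 ∧ ((T ∧ x1) ∨ (x1 ∨ x1)))
  step 2: F ∧ (x1 ∧ ((T ∧ x1) ∨ (x1 ∨ x1)))
  step 3: F

Answer: after 3 steps: F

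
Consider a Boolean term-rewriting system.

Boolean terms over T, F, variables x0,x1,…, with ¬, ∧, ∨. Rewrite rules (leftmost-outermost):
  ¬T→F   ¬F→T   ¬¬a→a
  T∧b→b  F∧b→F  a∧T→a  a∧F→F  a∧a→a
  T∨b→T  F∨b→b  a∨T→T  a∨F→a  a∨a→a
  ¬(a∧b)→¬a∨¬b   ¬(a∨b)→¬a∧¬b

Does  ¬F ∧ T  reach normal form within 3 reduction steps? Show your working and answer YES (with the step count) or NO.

Answer: YES — reaches normal form T in 2 ≤ 3 steps

Derivation:
  start: ¬F ∧ T
  [1] ¬F
  [2] T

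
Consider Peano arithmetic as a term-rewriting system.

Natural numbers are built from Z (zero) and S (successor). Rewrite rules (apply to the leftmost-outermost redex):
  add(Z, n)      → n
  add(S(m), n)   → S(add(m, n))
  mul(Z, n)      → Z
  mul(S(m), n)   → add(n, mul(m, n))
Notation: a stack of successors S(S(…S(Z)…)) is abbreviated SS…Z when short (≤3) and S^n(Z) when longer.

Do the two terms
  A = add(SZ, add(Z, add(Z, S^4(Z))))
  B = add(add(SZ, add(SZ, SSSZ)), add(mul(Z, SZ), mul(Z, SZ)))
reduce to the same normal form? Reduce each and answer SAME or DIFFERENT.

Answer: SAME — A ⇓ S^5(Z), B ⇓ S^5(Z)

Reduction:
Term A:
  start: add(SZ, add(Z, add(Z, S^4(Z))))
  step 1: S(add(Z, add(Z, add(Z, S^4(Z)))))
  step 2: S(add(Z, add(Z, S^4(Z))))
  step 3: S(add(Z, S^4(Z)))
  step 4: S^5(Z)

Term B:
  start: add(add(SZ, add(SZ, SSSZ)), add(mul(Z, SZ), mul(Z, SZ)))
  step 1: add(S(add(Z, add(SZ, SSSZ))), add(mul(Z, SZ), mul(Z, SZ)))
  step 2: S(add(add(Z, add(SZ, SSSZ)), add(mul(Z, SZ), mul(Z, SZ))))
  step 3: S(add(add(SZ, SSSZ), add(mul(Z, SZ), mul(Z, SZ))))
  step 4: S(add(S(add(Z, SSSZ)), add(mul(Z, SZ), mul(Z, SZ))))
  step 5: S(S(add(add(Z, SSSZ), add(mul(Z, SZ), mul(Z, SZ)))))
  step 6: S(S(add(SSSZ, add(mul(Z, SZ), mul(Z, SZ)))))
  step 7: S(S(S(add(SSZ, add(mul(Z, SZ), mul(Z, SZ))))))
  step 8: S(S(S(S(add(SZ, add(mul(Z, SZ), mul(Z, SZ)))))))
  step 9: S(S(S(S(S(add(Z, add(mul(Z, SZ), mul(Z, SZ))))))))
  step 10: S(S(S(S(S(add(mul(Z, SZ), mul(Z, SZ)))))))
  step 11: S(S(S(S(S(add(Z, mul(Z, SZ)))))))
  step 12: S(S(S(S(S(mul(Z, SZ))))))
  step 13: S^5(Z)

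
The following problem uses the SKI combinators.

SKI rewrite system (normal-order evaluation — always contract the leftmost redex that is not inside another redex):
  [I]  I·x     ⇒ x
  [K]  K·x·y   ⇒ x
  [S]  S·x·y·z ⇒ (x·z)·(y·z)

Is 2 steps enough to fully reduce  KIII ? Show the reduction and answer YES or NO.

Answer: YES — reaches normal form I in 2 ≤ 2 steps

Working:
  start: KIII
  →1  II
  →2  I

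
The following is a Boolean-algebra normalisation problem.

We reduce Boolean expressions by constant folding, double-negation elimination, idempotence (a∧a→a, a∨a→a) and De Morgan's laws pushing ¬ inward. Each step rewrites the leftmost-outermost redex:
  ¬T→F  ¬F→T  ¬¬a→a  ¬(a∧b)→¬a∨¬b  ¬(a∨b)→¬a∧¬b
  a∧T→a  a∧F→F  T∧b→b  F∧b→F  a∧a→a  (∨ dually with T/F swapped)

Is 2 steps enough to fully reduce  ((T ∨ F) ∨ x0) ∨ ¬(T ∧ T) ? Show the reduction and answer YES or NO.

  start: ((T ∨ F) ∨ x0) ∨ ¬(T ∧ T)
  →1  (T ∨ x0) ∨ ¬(T ∧ T)
  →2  T ∨ ¬(T ∧ T)

Answer: NO — after 2 steps the term is T ∨ ¬(T ∧ T), not yet normal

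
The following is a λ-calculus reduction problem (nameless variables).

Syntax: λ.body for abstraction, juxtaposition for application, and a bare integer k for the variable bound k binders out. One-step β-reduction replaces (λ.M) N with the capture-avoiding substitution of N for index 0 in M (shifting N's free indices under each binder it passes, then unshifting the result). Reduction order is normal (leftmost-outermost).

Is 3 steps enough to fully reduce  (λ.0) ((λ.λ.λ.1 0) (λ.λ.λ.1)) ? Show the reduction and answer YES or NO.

  start: (λ.0) ((λ.λ.λ.1 0) (λ.λ.λ.1))
  →1  (λ.λ.λ.1 0) (λ.λ.λ.1)
  →2  λ.λ.1 0

Answer: YES — reaches normal form λ.λ.1 0 in 2 ≤ 3 steps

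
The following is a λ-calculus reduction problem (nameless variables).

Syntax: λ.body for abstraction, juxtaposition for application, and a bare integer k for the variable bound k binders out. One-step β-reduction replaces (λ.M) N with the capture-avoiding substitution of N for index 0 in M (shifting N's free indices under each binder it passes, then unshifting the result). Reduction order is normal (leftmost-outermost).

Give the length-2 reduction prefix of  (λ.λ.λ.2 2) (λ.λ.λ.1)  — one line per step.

Answer: after 2 steps: λ.λ.λ.λ.1

Derivation:
  start: (λ.λ.λ.2 2) (λ.λ.λ.1)
  →1  λ.λ.(λ.λ.λ.1) (λ.λ.λ.1)
  →2  λ.λ.λ.λ.1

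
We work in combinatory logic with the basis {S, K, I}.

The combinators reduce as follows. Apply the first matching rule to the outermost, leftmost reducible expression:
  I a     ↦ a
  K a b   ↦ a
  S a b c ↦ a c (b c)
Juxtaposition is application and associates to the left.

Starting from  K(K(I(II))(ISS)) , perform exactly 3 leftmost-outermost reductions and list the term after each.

  start: K(K(I(II))(ISS))
  [1] K(I(II))
  [2] K(II)
  [3] KI

Answer: after 3 steps: KI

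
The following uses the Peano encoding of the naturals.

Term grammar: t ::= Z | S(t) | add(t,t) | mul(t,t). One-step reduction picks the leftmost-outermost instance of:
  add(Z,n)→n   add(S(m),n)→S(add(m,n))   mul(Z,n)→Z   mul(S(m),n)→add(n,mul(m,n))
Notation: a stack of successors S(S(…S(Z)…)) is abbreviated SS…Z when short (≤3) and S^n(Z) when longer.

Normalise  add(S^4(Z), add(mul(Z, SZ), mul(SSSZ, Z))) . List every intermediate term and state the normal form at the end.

  start: add(S^4(Z), add(mul(Z, SZ), mul(SSSZ, Z)))
  step 1: S(add(SSSZ, add(mul(Z, SZ), mul(SSSZ, Z))))
  step 2: S(S(add(SSZ, add(mul(Z, SZ), mul(SSSZ, Z)))))
  step 3: S(S(S(add(SZ, add(mul(Z, SZ), mul(SSSZ, Z))))))
  step 4: S(S(S(S(add(Z, add(mul(Z, SZ), mul(SSSZ, Z)))))))
  step 5: S(S(S(S(add(mul(Z, SZ), mul(SSSZ, Z))))))
  step 6: S(S(S(S(add(Z, mul(SSSZ, Z))))))
  step 7: S(S(S(S(mul(SSSZ, Z)))))
  step 8: S(S(S(S(add(Z, mul(SSZ, Z))))))
  step 9: S(S(S(S(mul(SSZ, Z)))))
  step 10: S(S(S(S(add(Z, mul(SZ, Z))))))
  step 11: S(S(S(S(mul(SZ, Z)))))
  step 12: S(S(S(S(add(Z, mul(Z, Z))))))
  step 13: S(S(S(S(mul(Z, Z)))))
  step 14: S^4(Z)

Answer: normal form = S^4(Z)  (in 14 steps)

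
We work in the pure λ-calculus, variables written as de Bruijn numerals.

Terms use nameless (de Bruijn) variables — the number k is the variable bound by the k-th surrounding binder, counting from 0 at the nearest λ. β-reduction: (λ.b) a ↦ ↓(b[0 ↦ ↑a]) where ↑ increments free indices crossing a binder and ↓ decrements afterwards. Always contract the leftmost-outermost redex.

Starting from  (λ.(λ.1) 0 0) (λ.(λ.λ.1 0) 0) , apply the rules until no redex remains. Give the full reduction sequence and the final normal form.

Answer: normal form = λ.λ.1 0  (in 6 steps)

Working:
  start: (λ.(λ.1) 0 0) (λ.(λ.λ.1 0) 0)
  →1  (λ.λ.(λ.λ.1 0) 0) (λ.(λ.λ.1 0) 0) (λ.(λ.λ.1 0) 0)
  →2  (λ.(λ.λ.1 0) 0) (λ.(λ.λ.1 0) 0)
  →3  (λ.λ.1 0) (λ.(λ.λ.1 0) 0)
  →4  λ.(λ.(λ.λ.1 0) 0) 0
  →5  λ.(λ.λ.1 0) 0
  →6  λ.λ.1 0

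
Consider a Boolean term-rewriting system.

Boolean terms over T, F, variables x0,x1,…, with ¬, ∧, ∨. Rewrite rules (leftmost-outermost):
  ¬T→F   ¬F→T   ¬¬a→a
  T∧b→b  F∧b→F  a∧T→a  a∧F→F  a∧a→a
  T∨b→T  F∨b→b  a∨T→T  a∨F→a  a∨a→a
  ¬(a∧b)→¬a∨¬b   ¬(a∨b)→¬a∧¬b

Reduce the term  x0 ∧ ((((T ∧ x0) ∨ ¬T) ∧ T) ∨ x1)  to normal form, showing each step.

  start: x0 ∧ ((((T ∧ x0) ∨ ¬T) ∧ T) ∨ x1)
  [1] x0 ∧ (((T ∧ x0) ∨ ¬T) ∨ x1)
  [2] x0 ∧ ((x0 ∨ ¬T) ∨ x1)
  [3] x0 ∧ ((x0 ∨ F) ∨ x1)
  [4] x0 ∧ (x0 ∨ x1)

Answer: normal form = x0 ∧ (x0 ∨ x1)  (in 4 steps)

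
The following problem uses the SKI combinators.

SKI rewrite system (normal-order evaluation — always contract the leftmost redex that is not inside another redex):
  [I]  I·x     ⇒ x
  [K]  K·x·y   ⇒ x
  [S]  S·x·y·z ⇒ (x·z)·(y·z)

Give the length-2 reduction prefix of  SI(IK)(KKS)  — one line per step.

  start: SI(IK)(KKS)
  →1  I(KKS)(IK(KKS))
  →2  KKS(IK(KKS))

Answer: after 2 steps: KKS(IK(KKS))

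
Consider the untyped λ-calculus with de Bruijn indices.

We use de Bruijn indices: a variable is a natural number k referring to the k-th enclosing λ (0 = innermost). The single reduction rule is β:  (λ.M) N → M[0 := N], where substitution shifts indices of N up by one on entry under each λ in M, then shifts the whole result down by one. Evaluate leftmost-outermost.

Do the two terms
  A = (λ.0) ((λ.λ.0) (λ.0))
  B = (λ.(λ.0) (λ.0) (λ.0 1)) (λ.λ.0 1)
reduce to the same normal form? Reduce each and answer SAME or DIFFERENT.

Answer: DIFFERENT — A ⇓ λ.0, B ⇓ λ.0 (λ.λ.0 1)

Derivation:
Term A:
  start: (λ.0) ((λ.λ.0) (λ.0))
  step 1: (λ.λ.0) (λ.0)
  step 2: λ.0

Term B:
  start: (λ.(λ.0) (λ.0) (λ.0 1)) (λ.λ.0 1)
  step 1: (λ.0) (λ.0) (λ.0 (λ.λ.0 1))
  step 2: (λ.0) (λ.0 (λ.λ.0 1))
  step 3: λ.0 (λ.λ.0 1)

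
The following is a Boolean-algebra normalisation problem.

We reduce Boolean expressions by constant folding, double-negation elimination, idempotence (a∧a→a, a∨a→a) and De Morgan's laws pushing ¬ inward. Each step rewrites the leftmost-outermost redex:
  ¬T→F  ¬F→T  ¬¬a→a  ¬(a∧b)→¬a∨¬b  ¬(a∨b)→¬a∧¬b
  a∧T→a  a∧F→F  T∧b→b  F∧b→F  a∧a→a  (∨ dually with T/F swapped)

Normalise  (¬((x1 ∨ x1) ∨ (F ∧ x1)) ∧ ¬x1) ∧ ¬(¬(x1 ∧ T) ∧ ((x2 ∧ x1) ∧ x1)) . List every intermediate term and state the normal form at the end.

Answer: normal form = ¬x1 ∧ (x1 ∨ ((¬x2 ∨ ¬x1) ∨ ¬x1))  (in 13 steps)

Working:
  start: (¬((x1 ∨ x1) ∨ (F ∧ x1)) ∧ ¬x1) ∧ ¬(¬(x1 ∧ T) ∧ ((x2 ∧ x1) ∧ x1))
  [1] ((¬(x1 ∨ x1) ∧ ¬(F ∧ x1)) ∧ ¬x1) ∧ ¬(¬(x1 ∧ T) ∧ ((x2 ∧ x1) ∧ x1))
  [2] (((¬x1 ∧ ¬x1) ∧ ¬(F ∧ x1)) ∧ ¬x1) ∧ ¬(¬(x1 ∧ T) ∧ ((x2 ∧ x1) ∧ x1))
  [3] ((¬x1 ∧ ¬(F ∧ x1)) ∧ ¬x1) ∧ ¬(¬(x1 ∧ T) ∧ ((x2 ∧ x1) ∧ x1))
  [4] ((¬x1 ∧ (¬F ∨ ¬x1)) ∧ ¬x1) ∧ ¬(¬(x1 ∧ T) ∧ ((x2 ∧ x1) ∧ x1))
  [5] ((¬x1 ∧ (T ∨ ¬x1)) ∧ ¬x1) ∧ ¬(¬(x1 ∧ T) ∧ ((x2 ∧ x1) ∧ x1))
  [6] ((¬x1 ∧ T) ∧ ¬x1) ∧ ¬(¬(x1 ∧ T) ∧ ((x2 ∧ x1) ∧ x1))
  [7] (¬x1 ∧ ¬x1) ∧ ¬(¬(x1 ∧ T) ∧ ((x2 ∧ x1) ∧ x1))
  [8] ¬x1 ∧ ¬(¬(x1 ∧ T) ∧ ((x2 ∧ x1) ∧ x1))
  [9] ¬x1 ∧ (¬¬(x1 ∧ T) ∨ ¬((x2 ∧ x1) ∧ x1))
  [10] ¬x1 ∧ ((x1 ∧ T) ∨ ¬((x2 ∧ x1) ∧ x1))
  [11] ¬x1 ∧ (x1 ∨ ¬((x2 ∧ x1) ∧ x1))
  [12] ¬x1 ∧ (x1 ∨ (¬(x2 ∧ x1) ∨ ¬x1))
  [13] ¬x1 ∧ (x1 ∨ ((¬x2 ∨ ¬x1) ∨ ¬x1))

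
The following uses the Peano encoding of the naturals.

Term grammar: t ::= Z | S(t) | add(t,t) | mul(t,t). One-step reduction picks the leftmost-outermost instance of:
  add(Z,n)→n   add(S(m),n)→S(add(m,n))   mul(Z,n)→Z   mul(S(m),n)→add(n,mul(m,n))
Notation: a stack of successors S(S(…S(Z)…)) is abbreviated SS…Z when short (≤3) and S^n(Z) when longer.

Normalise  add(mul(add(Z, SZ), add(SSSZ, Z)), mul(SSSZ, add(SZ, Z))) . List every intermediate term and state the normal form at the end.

Answer: normal form = S^6(Z)  (in 31 steps)

Derivation:
  start: add(mul(add(Z, SZ), add(SSSZ, Z)), mul(SSSZ, add(SZ, Z)))
  [1] add(mul(SZ, add(SSSZ, Z)), mul(SSSZ, add(SZ, Z)))
  [2] add(add(add(SSSZ, Z), mul(Z, add(SSSZ, Z))), mul(SSSZ, add(SZ, Z)))
  [3] add(add(S(add(SSZ, Z)), mul(Z, add(SSSZ, Z))), mul(SSSZ, add(SZ, Z)))
  [4] add(S(add(add(SSZ, Z), mul(Z, add(SSSZ, Z)))), mul(SSSZ, add(SZ, Z)))
  [5] S(add(add(add(SSZ, Z), mul(Z, add(SSSZ, Z))), mul(SSSZ, add(SZ, Z))))
  [6] S(add(add(S(add(SZ, Z)), mul(Z, add(SSSZ, Z))), mul(SSSZ, add(SZ, Z))))
  [7] S(add(S(add(add(SZ, Z), mul(Z, add(SSSZ, Z)))), mul(SSSZ, add(SZ, Z))))
  [8] S(S(add(add(add(SZ, Z), mul(Z, add(SSSZ, Z))), mul(SSSZ, add(SZ, Z)))))
  [9] S(S(add(add(S(add(Z, Z)), mul(Z, add(SSSZ, Z))), mul(SSSZ, add(SZ, Z)))))
  [10] S(S(add(S(add(add(Z, Z), mul(Z, add(SSSZ, Z)))), mul(SSSZ, add(SZ, Z)))))
  [11] S(S(S(add(add(add(Z, Z), mul(Z, add(SSSZ, Z))), mul(SSSZ, add(SZ, Z))))))
  [12] S(S(S(add(add(Z, mul(Z, add(SSSZ, Z))), mul(SSSZ, add(SZ, Z))))))
  [13] S(S(S(add(mul(Z, add(SSSZ, Z)), mul(SSSZ, add(SZ, Z))))))
  [14] S(S(S(add(Z, mul(SSSZ, add(SZ, Z))))))
  [15] S(S(S(mul(SSSZ, add(SZ, Z)))))
  [16] S(S(S(add(add(SZ, Z), mul(SSZ, add(SZ, Z))))))
  [17] S(S(S(add(S(add(Z, Z)), mul(SSZ, add(SZ, Z))))))
  [18] S(S(S(S(add(add(Z, Z), mul(SSZ, add(SZ, Z)))))))
  [19] S(S(S(S(add(Z, mul(SSZ, add(SZ, Z)))))))
  [20] S(S(S(S(mul(SSZ, add(SZ, Z))))))
  [21] S(S(S(S(add(add(SZ, Z), mul(SZ, add(SZ, Z)))))))
  [22] S(S(S(S(add(S(add(Z, Z)), mul(SZ, add(SZ, Z)))))))
  [23] S(S(S(S(S(add(add(Z, Z), mul(SZ, add(SZ, Z))))))))
  [24] S(S(S(S(S(add(Z, mul(SZ, add(SZ, Z))))))))
  [25] S(S(S(S(S(mul(SZ, add(SZ, Z)))))))
  [26] S(S(S(S(S(add(add(SZ, Z), mul(Z, add(SZ, Z))))))))
  [27] S(S(S(S(S(add(S(add(Z, Z)), mul(Z, add(SZ, Z))))))))
  [28] S(S(S(S(S(S(add(add(Z, Z), mul(Z, add(SZ, Z)))))))))
  [29] S(S(S(S(S(S(add(Z, mul(Z, add(SZ, Z)))))))))
  [30] S(S(S(S(S(S(mul(Z, add(SZ, Z))))))))
  [31] S^6(Z)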